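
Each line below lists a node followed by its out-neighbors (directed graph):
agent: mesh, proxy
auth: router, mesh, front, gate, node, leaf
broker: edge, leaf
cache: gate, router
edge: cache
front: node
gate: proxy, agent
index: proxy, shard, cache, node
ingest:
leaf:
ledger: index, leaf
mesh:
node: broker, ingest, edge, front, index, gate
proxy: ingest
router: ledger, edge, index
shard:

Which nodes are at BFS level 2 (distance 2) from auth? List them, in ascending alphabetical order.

Level 0: auth
Level 1: front, gate, leaf, mesh, node, router
Level 2: agent, broker, edge, index, ingest, ledger, proxy
Level 3: cache, shard

agent, broker, edge, index, ingest, ledger, proxy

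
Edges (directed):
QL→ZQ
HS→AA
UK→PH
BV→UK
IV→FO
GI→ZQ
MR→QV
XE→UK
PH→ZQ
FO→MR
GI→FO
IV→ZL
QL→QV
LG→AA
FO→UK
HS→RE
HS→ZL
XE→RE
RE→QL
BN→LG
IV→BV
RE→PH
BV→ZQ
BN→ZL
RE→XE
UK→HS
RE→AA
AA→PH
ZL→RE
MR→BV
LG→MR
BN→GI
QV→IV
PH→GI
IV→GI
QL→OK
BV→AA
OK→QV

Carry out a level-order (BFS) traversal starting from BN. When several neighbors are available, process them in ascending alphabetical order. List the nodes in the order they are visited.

BN, GI, LG, ZL, FO, ZQ, AA, MR, RE, UK, PH, BV, QV, QL, XE, HS, IV, OK

Visit BN; enqueue GI, LG, ZL → queue [GI, LG, ZL]
Visit GI; enqueue FO, ZQ → queue [LG, ZL, FO, ZQ]
Visit LG; enqueue AA, MR → queue [ZL, FO, ZQ, AA, MR]
Visit ZL; enqueue RE → queue [FO, ZQ, AA, MR, RE]
Visit FO; enqueue UK → queue [ZQ, AA, MR, RE, UK]
Visit ZQ → queue [AA, MR, RE, UK]
Visit AA; enqueue PH → queue [MR, RE, UK, PH]
Visit MR; enqueue BV, QV → queue [RE, UK, PH, BV, QV]
Visit RE; enqueue QL, XE → queue [UK, PH, BV, QV, QL, XE]
Visit UK; enqueue HS → queue [PH, BV, QV, QL, XE, HS]
Visit PH → queue [BV, QV, QL, XE, HS]
Visit BV → queue [QV, QL, XE, HS]
Visit QV; enqueue IV → queue [QL, XE, HS, IV]
Visit QL; enqueue OK → queue [XE, HS, IV, OK]
Visit XE → queue [HS, IV, OK]
Visit HS → queue [IV, OK]
Visit IV → queue [OK]
Visit OK → queue []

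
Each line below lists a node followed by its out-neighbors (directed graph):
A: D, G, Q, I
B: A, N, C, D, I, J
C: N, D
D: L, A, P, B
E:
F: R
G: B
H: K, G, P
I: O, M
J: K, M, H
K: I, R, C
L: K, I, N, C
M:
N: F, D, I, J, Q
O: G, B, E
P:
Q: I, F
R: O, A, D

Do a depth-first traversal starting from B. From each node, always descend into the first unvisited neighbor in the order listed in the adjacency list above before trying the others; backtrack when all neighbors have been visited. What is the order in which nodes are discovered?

B → A → D → L → K → I → O → G → E → M → R → C → N → F → J → H → P → Q

Visit B
B → A
A → D
D → L
L → K
K → I
I → O
O → G
O → E
I → M
K → R
K → C
C → N
N → F
N → J
J → H
H → P
N → Q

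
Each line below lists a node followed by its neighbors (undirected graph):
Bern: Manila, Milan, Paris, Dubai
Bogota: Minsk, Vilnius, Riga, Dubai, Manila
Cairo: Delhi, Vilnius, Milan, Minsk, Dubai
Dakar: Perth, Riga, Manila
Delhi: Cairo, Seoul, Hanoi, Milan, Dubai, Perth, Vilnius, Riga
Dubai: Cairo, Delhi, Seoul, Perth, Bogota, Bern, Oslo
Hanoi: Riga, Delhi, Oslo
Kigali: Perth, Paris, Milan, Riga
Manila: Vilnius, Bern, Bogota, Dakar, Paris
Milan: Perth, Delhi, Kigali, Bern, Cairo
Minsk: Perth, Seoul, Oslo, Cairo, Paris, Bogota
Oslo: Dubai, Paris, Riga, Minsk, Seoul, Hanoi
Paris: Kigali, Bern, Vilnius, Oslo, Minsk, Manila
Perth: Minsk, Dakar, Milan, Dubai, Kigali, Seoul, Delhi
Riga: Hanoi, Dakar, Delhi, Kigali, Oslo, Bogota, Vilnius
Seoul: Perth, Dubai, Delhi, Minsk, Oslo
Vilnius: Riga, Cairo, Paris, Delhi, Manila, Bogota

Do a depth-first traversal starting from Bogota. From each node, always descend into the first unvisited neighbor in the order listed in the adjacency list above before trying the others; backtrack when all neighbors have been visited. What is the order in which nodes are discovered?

Visit Bogota
Bogota → Minsk
Minsk → Perth
Perth → Dakar
Dakar → Riga
Riga → Hanoi
Hanoi → Delhi
Delhi → Cairo
Cairo → Vilnius
Vilnius → Paris
Paris → Kigali
Kigali → Milan
Milan → Bern
Bern → Manila
Bern → Dubai
Dubai → Seoul
Seoul → Oslo

Bogota -> Minsk -> Perth -> Dakar -> Riga -> Hanoi -> Delhi -> Cairo -> Vilnius -> Paris -> Kigali -> Milan -> Bern -> Manila -> Dubai -> Seoul -> Oslo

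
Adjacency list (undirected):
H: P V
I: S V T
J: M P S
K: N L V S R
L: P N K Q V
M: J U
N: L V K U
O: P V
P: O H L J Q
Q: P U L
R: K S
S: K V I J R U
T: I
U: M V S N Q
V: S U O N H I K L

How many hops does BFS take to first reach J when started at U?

Level 0: U
Level 1: M, N, Q, S, V
Level 2: H, I, J, K, L, O, P, R
Level 3: T
J first appears at level 2.

2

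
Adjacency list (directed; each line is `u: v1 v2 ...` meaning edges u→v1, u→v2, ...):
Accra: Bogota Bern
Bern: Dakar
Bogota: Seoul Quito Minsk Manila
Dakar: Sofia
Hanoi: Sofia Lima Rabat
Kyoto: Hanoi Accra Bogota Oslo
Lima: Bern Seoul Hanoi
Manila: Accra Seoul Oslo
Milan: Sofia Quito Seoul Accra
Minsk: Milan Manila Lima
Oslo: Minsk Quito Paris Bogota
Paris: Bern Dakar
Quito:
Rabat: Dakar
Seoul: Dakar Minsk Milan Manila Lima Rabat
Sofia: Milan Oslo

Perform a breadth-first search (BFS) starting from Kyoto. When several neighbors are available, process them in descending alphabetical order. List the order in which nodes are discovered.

Kyoto, Oslo, Hanoi, Bogota, Accra, Quito, Paris, Minsk, Sofia, Rabat, Lima, Seoul, Manila, Bern, Dakar, Milan

Visit Kyoto; enqueue Oslo, Hanoi, Bogota, Accra → queue [Oslo, Hanoi, Bogota, Accra]
Visit Oslo; enqueue Quito, Paris, Minsk → queue [Hanoi, Bogota, Accra, Quito, Paris, Minsk]
Visit Hanoi; enqueue Sofia, Rabat, Lima → queue [Bogota, Accra, Quito, Paris, Minsk, Sofia, Rabat, Lima]
Visit Bogota; enqueue Seoul, Manila → queue [Accra, Quito, Paris, Minsk, Sofia, Rabat, Lima, Seoul, Manila]
Visit Accra; enqueue Bern → queue [Quito, Paris, Minsk, Sofia, Rabat, Lima, Seoul, Manila, Bern]
Visit Quito → queue [Paris, Minsk, Sofia, Rabat, Lima, Seoul, Manila, Bern]
Visit Paris; enqueue Dakar → queue [Minsk, Sofia, Rabat, Lima, Seoul, Manila, Bern, Dakar]
Visit Minsk; enqueue Milan → queue [Sofia, Rabat, Lima, Seoul, Manila, Bern, Dakar, Milan]
Visit Sofia → queue [Rabat, Lima, Seoul, Manila, Bern, Dakar, Milan]
Visit Rabat → queue [Lima, Seoul, Manila, Bern, Dakar, Milan]
Visit Lima → queue [Seoul, Manila, Bern, Dakar, Milan]
Visit Seoul → queue [Manila, Bern, Dakar, Milan]
Visit Manila → queue [Bern, Dakar, Milan]
Visit Bern → queue [Dakar, Milan]
Visit Dakar → queue [Milan]
Visit Milan → queue []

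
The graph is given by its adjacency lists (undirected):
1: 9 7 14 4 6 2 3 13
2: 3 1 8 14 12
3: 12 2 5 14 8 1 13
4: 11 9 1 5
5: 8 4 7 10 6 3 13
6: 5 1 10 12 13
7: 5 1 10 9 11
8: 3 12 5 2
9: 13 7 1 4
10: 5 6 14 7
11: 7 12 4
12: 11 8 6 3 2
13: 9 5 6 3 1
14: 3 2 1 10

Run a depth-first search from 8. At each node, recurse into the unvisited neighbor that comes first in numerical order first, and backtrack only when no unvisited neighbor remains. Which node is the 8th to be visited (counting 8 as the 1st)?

7

Visit 8
8 → 2
2 → 1
1 → 3
3 → 5
5 → 4
4 → 9
9 → 7
7 → 10
10 → 6
6 → 12
12 → 11
6 → 13
10 → 14

Visit order: 8, 2, 1, 3, 5, 4, 9, 7, 10, 6, 12, 11, 13, 14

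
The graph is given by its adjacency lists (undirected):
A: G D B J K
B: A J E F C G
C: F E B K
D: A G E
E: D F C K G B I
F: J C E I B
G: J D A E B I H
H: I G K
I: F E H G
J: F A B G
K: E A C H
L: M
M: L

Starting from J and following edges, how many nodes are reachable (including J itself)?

11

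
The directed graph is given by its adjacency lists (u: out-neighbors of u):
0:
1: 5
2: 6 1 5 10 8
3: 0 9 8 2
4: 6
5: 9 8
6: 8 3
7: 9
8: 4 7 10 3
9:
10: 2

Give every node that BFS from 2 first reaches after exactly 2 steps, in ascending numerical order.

3, 4, 7, 9

Level 0: 2
Level 1: 1, 5, 6, 8, 10
Level 2: 3, 4, 7, 9
Level 3: 0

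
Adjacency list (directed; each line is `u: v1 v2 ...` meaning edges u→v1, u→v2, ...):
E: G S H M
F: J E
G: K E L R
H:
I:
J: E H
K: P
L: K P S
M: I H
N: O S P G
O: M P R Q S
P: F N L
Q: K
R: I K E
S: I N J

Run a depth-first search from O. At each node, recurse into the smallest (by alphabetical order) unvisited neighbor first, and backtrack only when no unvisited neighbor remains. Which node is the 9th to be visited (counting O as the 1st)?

Visit O
O → M
M → H
M → I
O → P
P → F
F → E
E → G
G → K
G → L
L → S
S → J
S → N
G → R
O → Q

Visit order: O, M, H, I, P, F, E, G, K, L, S, J, N, R, Q

K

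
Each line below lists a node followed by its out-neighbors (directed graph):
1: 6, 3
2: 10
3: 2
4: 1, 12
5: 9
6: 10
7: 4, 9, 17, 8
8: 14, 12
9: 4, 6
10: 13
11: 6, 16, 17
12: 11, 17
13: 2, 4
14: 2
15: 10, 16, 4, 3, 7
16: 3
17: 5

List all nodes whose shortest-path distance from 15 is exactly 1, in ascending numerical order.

3, 4, 7, 10, 16

Level 0: 15
Level 1: 3, 4, 7, 10, 16
Level 2: 1, 2, 8, 9, 12, 13, 17
Level 3: 5, 6, 11, 14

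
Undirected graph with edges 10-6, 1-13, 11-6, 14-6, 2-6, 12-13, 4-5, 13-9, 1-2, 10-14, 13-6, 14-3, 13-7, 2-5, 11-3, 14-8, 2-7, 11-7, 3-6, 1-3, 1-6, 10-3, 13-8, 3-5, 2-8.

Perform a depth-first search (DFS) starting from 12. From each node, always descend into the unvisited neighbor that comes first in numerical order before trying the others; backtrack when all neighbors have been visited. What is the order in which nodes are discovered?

12 -> 13 -> 1 -> 2 -> 5 -> 3 -> 6 -> 10 -> 14 -> 8 -> 11 -> 7 -> 4 -> 9

Visit 12
12 → 13
13 → 1
1 → 2
2 → 5
5 → 3
3 → 6
6 → 10
10 → 14
14 → 8
6 → 11
11 → 7
5 → 4
13 → 9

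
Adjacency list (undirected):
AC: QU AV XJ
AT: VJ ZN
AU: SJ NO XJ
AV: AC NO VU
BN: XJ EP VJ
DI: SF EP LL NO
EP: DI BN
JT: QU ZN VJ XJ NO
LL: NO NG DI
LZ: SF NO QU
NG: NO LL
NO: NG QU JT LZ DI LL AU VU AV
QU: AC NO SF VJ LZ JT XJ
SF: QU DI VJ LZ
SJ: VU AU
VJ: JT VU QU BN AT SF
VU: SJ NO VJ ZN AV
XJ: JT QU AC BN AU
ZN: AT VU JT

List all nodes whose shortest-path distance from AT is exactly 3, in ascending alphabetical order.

AC, AV, DI, EP, LZ, NO, SJ, XJ

Level 0: AT
Level 1: VJ, ZN
Level 2: BN, JT, QU, SF, VU
Level 3: AC, AV, DI, EP, LZ, NO, SJ, XJ
Level 4: AU, LL, NG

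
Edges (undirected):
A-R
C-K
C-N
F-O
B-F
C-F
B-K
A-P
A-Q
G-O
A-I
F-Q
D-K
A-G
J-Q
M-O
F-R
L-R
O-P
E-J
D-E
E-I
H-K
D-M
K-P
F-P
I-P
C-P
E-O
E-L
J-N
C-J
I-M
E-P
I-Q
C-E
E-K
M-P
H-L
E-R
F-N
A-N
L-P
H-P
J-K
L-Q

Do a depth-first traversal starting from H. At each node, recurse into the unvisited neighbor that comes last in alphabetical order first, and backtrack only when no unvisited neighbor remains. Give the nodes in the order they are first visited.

Visit H
H → P
P → O
O → M
M → I
I → Q
Q → L
L → R
R → F
F → N
N → J
J → K
K → E
E → D
E → C
K → B
N → A
A → G

H → P → O → M → I → Q → L → R → F → N → J → K → E → D → C → B → A → G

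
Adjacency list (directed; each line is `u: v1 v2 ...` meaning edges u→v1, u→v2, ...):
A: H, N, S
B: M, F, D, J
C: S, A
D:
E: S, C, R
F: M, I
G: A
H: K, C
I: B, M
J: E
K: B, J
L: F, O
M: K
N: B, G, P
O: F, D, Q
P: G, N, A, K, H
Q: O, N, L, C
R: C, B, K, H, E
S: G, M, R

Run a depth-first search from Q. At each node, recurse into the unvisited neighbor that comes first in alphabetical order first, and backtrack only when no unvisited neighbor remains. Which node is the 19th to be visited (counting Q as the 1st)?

Visit Q
Q → C
C → A
A → H
H → K
K → B
B → D
B → F
F → I
I → M
B → J
J → E
E → R
E → S
S → G
A → N
N → P
Q → L
L → O

Visit order: Q, C, A, H, K, B, D, F, I, M, J, E, R, S, G, N, P, L, O

O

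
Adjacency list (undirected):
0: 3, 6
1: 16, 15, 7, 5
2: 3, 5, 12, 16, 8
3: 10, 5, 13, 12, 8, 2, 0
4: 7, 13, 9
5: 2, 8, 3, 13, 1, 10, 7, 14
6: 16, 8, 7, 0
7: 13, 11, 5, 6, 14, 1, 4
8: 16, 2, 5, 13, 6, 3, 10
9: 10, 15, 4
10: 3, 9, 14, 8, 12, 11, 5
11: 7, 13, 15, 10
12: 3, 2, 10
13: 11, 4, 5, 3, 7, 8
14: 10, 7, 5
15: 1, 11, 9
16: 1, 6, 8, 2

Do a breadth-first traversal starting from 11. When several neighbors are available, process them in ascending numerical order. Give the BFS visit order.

Visit 11; enqueue 7, 10, 13, 15 → queue [7, 10, 13, 15]
Visit 7; enqueue 1, 4, 5, 6, 14 → queue [10, 13, 15, 1, 4, 5, 6, 14]
Visit 10; enqueue 3, 8, 9, 12 → queue [13, 15, 1, 4, 5, 6, 14, 3, 8, 9, 12]
Visit 13 → queue [15, 1, 4, 5, 6, 14, 3, 8, 9, 12]
Visit 15 → queue [1, 4, 5, 6, 14, 3, 8, 9, 12]
Visit 1; enqueue 16 → queue [4, 5, 6, 14, 3, 8, 9, 12, 16]
Visit 4 → queue [5, 6, 14, 3, 8, 9, 12, 16]
Visit 5; enqueue 2 → queue [6, 14, 3, 8, 9, 12, 16, 2]
Visit 6; enqueue 0 → queue [14, 3, 8, 9, 12, 16, 2, 0]
Visit 14 → queue [3, 8, 9, 12, 16, 2, 0]
Visit 3 → queue [8, 9, 12, 16, 2, 0]
Visit 8 → queue [9, 12, 16, 2, 0]
Visit 9 → queue [12, 16, 2, 0]
Visit 12 → queue [16, 2, 0]
Visit 16 → queue [2, 0]
Visit 2 → queue [0]
Visit 0 → queue []

11 7 10 13 15 1 4 5 6 14 3 8 9 12 16 2 0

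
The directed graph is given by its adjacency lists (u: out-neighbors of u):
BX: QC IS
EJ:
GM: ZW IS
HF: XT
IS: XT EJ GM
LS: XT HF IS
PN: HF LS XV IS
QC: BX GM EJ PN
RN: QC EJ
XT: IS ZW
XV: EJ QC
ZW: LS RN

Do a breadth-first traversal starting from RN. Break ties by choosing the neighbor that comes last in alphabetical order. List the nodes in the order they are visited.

Visit RN; enqueue QC, EJ → queue [QC, EJ]
Visit QC; enqueue PN, GM, BX → queue [EJ, PN, GM, BX]
Visit EJ → queue [PN, GM, BX]
Visit PN; enqueue XV, LS, IS, HF → queue [GM, BX, XV, LS, IS, HF]
Visit GM; enqueue ZW → queue [BX, XV, LS, IS, HF, ZW]
Visit BX → queue [XV, LS, IS, HF, ZW]
Visit XV → queue [LS, IS, HF, ZW]
Visit LS; enqueue XT → queue [IS, HF, ZW, XT]
Visit IS → queue [HF, ZW, XT]
Visit HF → queue [ZW, XT]
Visit ZW → queue [XT]
Visit XT → queue []

RN → QC → EJ → PN → GM → BX → XV → LS → IS → HF → ZW → XT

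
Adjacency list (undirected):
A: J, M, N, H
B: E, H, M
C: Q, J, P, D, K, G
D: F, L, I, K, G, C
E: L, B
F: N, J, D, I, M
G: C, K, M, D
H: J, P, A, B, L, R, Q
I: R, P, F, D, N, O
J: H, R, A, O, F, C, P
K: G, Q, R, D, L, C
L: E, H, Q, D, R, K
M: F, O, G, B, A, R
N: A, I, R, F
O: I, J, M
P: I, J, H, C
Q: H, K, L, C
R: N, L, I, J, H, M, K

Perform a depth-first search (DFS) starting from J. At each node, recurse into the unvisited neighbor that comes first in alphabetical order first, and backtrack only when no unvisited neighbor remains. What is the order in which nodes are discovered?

J, A, H, B, E, L, D, C, G, K, Q, R, I, F, M, O, N, P

Visit J
J → A
A → H
H → B
B → E
E → L
L → D
D → C
C → G
G → K
K → Q
K → R
R → I
I → F
F → M
M → O
F → N
I → P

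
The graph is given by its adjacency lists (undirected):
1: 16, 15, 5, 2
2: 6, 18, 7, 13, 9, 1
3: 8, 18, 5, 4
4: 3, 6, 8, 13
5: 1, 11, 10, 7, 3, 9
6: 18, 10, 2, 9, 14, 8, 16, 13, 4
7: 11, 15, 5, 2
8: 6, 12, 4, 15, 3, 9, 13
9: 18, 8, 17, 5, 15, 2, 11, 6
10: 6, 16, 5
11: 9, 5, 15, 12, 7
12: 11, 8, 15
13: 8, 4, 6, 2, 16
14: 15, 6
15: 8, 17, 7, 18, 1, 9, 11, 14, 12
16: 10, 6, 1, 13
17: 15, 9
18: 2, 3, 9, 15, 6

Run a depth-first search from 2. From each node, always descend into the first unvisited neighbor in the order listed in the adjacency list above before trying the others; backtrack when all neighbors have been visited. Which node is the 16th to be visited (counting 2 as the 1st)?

13

Visit 2
2 → 6
6 → 18
18 → 3
3 → 8
8 → 12
12 → 11
11 → 9
9 → 17
17 → 15
15 → 7
7 → 5
5 → 1
1 → 16
16 → 10
16 → 13
13 → 4
15 → 14

Visit order: 2, 6, 18, 3, 8, 12, 11, 9, 17, 15, 7, 5, 1, 16, 10, 13, 4, 14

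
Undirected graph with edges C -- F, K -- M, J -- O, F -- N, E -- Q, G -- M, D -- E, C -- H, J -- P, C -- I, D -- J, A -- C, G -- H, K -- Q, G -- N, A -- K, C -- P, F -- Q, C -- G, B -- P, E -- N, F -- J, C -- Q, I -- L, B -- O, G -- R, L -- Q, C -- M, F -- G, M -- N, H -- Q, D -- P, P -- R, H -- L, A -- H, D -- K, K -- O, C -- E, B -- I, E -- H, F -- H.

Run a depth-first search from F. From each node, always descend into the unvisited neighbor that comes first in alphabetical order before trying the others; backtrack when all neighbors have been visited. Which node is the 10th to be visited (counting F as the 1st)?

Visit F
F → C
C → A
A → H
H → E
E → D
D → J
J → O
O → B
B → I
I → L
L → Q
Q → K
K → M
M → G
G → N
G → R
R → P

Visit order: F, C, A, H, E, D, J, O, B, I, L, Q, K, M, G, N, R, P

I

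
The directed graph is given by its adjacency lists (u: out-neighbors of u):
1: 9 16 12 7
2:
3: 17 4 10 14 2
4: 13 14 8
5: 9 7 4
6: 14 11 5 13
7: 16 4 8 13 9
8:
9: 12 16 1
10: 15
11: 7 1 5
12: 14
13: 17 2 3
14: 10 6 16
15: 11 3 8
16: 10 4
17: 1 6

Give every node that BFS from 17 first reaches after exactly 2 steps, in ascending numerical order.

5, 7, 9, 11, 12, 13, 14, 16

Level 0: 17
Level 1: 1, 6
Level 2: 5, 7, 9, 11, 12, 13, 14, 16
Level 3: 2, 3, 4, 8, 10
Level 4: 15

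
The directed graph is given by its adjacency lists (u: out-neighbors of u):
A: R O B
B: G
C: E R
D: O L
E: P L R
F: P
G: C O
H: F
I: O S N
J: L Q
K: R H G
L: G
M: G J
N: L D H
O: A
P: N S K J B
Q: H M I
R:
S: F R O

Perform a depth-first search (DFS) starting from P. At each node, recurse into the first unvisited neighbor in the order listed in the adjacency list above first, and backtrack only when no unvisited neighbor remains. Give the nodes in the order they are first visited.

P N L G C E R O A B D H F S K J Q M I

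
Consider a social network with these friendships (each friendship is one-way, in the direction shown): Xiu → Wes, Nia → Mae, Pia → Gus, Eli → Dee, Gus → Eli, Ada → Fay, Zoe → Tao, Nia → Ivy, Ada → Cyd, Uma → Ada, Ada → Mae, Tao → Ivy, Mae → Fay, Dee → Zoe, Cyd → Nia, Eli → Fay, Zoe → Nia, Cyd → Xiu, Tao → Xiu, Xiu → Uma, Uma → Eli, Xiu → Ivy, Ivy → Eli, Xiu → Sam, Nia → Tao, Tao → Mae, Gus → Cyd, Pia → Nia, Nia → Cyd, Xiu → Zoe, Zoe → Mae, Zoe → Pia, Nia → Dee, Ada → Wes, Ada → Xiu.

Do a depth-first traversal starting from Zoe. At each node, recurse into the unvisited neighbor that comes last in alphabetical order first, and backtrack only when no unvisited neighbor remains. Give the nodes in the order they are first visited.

Zoe, Tao, Xiu, Wes, Uma, Eli, Fay, Dee, Ada, Mae, Cyd, Nia, Ivy, Sam, Pia, Gus

Visit Zoe
Zoe → Tao
Tao → Xiu
Xiu → Wes
Xiu → Uma
Uma → Eli
Eli → Fay
Eli → Dee
Uma → Ada
Ada → Mae
Ada → Cyd
Cyd → Nia
Nia → Ivy
Xiu → Sam
Zoe → Pia
Pia → Gus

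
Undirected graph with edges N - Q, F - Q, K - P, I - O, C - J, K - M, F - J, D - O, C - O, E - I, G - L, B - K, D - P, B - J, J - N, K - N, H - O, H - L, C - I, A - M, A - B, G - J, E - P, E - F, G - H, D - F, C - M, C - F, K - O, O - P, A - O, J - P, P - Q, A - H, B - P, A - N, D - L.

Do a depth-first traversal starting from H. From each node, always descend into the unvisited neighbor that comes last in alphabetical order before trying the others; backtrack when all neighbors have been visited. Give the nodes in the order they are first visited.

Visit H
H → O
O → P
P → Q
Q → N
N → K
K → M
M → C
C → J
J → G
G → L
L → D
D → F
F → E
E → I
J → B
B → A

H -> O -> P -> Q -> N -> K -> M -> C -> J -> G -> L -> D -> F -> E -> I -> B -> A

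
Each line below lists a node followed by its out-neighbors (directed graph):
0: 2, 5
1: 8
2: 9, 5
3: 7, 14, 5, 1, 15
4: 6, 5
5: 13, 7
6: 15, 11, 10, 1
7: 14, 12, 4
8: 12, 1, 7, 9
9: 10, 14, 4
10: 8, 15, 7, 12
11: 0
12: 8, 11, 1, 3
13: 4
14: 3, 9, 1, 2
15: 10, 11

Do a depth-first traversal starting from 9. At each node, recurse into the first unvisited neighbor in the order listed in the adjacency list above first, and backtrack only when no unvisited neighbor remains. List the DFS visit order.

9 10 8 12 11 0 2 5 13 4 6 15 1 7 14 3

Visit 9
9 → 10
10 → 8
8 → 12
12 → 11
11 → 0
0 → 2
2 → 5
5 → 13
13 → 4
4 → 6
6 → 15
6 → 1
5 → 7
7 → 14
14 → 3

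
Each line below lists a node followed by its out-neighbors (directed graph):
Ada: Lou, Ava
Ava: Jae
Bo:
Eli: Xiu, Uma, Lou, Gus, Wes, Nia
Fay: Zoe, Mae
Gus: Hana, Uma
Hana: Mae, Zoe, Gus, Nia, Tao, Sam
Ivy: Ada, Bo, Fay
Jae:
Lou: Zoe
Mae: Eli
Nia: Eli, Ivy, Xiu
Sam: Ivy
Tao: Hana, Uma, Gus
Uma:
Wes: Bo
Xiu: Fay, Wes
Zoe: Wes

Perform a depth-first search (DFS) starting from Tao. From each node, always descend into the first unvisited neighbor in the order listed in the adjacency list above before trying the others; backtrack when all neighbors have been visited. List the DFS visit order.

Tao Hana Mae Eli Xiu Fay Zoe Wes Bo Uma Lou Gus Nia Ivy Ada Ava Jae Sam

Visit Tao
Tao → Hana
Hana → Mae
Mae → Eli
Eli → Xiu
Xiu → Fay
Fay → Zoe
Zoe → Wes
Wes → Bo
Eli → Uma
Eli → Lou
Eli → Gus
Eli → Nia
Nia → Ivy
Ivy → Ada
Ada → Ava
Ava → Jae
Hana → Sam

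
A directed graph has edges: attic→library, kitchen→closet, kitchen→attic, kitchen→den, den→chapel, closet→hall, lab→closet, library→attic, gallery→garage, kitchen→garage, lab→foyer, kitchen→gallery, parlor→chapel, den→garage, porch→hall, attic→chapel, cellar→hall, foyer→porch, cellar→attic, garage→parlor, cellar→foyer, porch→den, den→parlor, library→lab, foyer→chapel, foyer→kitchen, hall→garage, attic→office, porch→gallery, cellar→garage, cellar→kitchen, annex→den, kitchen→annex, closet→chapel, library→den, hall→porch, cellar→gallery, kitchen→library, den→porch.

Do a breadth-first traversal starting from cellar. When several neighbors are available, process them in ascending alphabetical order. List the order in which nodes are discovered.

cellar -> attic -> foyer -> gallery -> garage -> hall -> kitchen -> chapel -> library -> office -> porch -> parlor -> annex -> closet -> den -> lab

Visit cellar; enqueue attic, foyer, gallery, garage, hall, kitchen → queue [attic, foyer, gallery, garage, hall, kitchen]
Visit attic; enqueue chapel, library, office → queue [foyer, gallery, garage, hall, kitchen, chapel, library, office]
Visit foyer; enqueue porch → queue [gallery, garage, hall, kitchen, chapel, library, office, porch]
Visit gallery → queue [garage, hall, kitchen, chapel, library, office, porch]
Visit garage; enqueue parlor → queue [hall, kitchen, chapel, library, office, porch, parlor]
Visit hall → queue [kitchen, chapel, library, office, porch, parlor]
Visit kitchen; enqueue annex, closet, den → queue [chapel, library, office, porch, parlor, annex, closet, den]
Visit chapel → queue [library, office, porch, parlor, annex, closet, den]
Visit library; enqueue lab → queue [office, porch, parlor, annex, closet, den, lab]
Visit office → queue [porch, parlor, annex, closet, den, lab]
Visit porch → queue [parlor, annex, closet, den, lab]
Visit parlor → queue [annex, closet, den, lab]
Visit annex → queue [closet, den, lab]
Visit closet → queue [den, lab]
Visit den → queue [lab]
Visit lab → queue []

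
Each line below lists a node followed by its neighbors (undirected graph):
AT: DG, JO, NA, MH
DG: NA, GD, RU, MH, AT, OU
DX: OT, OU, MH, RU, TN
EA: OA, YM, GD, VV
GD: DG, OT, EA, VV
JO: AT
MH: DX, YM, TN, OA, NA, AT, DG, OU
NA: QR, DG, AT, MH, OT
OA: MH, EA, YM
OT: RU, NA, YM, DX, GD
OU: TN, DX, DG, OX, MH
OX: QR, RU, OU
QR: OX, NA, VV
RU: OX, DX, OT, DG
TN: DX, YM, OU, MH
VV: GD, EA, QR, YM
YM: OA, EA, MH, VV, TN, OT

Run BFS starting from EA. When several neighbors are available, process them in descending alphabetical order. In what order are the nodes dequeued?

Visit EA; enqueue YM, VV, OA, GD → queue [YM, VV, OA, GD]
Visit YM; enqueue TN, OT, MH → queue [VV, OA, GD, TN, OT, MH]
Visit VV; enqueue QR → queue [OA, GD, TN, OT, MH, QR]
Visit OA → queue [GD, TN, OT, MH, QR]
Visit GD; enqueue DG → queue [TN, OT, MH, QR, DG]
Visit TN; enqueue OU, DX → queue [OT, MH, QR, DG, OU, DX]
Visit OT; enqueue RU, NA → queue [MH, QR, DG, OU, DX, RU, NA]
Visit MH; enqueue AT → queue [QR, DG, OU, DX, RU, NA, AT]
Visit QR; enqueue OX → queue [DG, OU, DX, RU, NA, AT, OX]
Visit DG → queue [OU, DX, RU, NA, AT, OX]
Visit OU → queue [DX, RU, NA, AT, OX]
Visit DX → queue [RU, NA, AT, OX]
Visit RU → queue [NA, AT, OX]
Visit NA → queue [AT, OX]
Visit AT; enqueue JO → queue [OX, JO]
Visit OX → queue [JO]
Visit JO → queue []

EA -> YM -> VV -> OA -> GD -> TN -> OT -> MH -> QR -> DG -> OU -> DX -> RU -> NA -> AT -> OX -> JO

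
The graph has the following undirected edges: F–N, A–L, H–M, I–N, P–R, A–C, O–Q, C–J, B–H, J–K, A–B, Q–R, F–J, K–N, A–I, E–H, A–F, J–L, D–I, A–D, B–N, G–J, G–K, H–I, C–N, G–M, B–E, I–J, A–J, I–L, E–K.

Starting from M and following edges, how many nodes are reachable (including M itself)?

BFS from M visits: M, H, G, I, E, B, K, J, N, L, D, A, F, C
Reachable nodes: 14 of 18 total.

14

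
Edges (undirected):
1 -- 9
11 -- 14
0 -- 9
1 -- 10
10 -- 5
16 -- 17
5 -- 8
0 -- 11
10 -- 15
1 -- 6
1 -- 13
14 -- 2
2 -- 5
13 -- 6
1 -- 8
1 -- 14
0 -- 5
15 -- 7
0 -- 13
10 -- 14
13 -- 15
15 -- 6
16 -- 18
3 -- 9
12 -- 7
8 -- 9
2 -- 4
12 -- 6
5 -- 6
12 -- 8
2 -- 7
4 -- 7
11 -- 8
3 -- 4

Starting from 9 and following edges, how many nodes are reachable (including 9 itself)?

BFS from 9 visits: 9, 0, 1, 3, 8, 5, 11, 13, 6, 10, 14, 4, 12, 2, 15, 7
Reachable nodes: 16 of 19 total.

16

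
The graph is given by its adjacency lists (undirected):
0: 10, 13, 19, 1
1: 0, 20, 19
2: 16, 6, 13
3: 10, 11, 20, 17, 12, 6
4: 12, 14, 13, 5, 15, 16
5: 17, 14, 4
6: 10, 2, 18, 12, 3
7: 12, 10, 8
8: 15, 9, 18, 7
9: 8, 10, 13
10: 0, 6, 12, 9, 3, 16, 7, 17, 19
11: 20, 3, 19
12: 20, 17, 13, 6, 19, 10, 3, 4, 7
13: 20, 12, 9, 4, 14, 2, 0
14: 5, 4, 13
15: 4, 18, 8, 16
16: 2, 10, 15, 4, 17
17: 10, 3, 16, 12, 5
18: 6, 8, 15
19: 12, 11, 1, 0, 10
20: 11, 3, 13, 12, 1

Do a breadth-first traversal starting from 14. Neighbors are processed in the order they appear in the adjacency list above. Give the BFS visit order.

14 5 4 13 17 12 15 16 20 9 2 0 10 3 6 19 7 18 8 11 1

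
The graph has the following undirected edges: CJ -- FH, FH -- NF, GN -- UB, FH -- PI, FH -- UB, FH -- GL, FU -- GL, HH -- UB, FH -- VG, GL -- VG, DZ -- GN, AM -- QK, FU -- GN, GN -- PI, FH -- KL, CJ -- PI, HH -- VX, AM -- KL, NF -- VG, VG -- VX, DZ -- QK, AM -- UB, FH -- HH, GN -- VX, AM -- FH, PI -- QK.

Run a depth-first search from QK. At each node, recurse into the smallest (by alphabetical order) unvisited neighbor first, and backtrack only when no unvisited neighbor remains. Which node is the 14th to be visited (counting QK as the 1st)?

Visit QK
QK → AM
AM → FH
FH → CJ
CJ → PI
PI → GN
GN → DZ
GN → FU
FU → GL
GL → VG
VG → NF
VG → VX
VX → HH
HH → UB
FH → KL

Visit order: QK, AM, FH, CJ, PI, GN, DZ, FU, GL, VG, NF, VX, HH, UB, KL

UB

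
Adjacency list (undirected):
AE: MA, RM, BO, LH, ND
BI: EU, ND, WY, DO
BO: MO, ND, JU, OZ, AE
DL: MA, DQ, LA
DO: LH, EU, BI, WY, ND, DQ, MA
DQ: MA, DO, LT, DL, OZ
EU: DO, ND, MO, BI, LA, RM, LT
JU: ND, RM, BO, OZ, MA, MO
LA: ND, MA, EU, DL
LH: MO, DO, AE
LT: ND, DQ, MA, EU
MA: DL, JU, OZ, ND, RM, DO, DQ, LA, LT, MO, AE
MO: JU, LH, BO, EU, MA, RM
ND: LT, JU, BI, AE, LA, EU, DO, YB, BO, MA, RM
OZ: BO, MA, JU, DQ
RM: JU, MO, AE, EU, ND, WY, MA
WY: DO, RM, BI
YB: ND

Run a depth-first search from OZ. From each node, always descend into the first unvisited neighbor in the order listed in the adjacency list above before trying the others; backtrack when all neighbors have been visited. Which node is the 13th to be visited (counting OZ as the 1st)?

LH

Visit OZ
OZ → BO
BO → MO
MO → JU
JU → ND
ND → LT
LT → DQ
DQ → MA
MA → DL
DL → LA
LA → EU
EU → DO
DO → LH
LH → AE
AE → RM
RM → WY
WY → BI
ND → YB

Visit order: OZ, BO, MO, JU, ND, LT, DQ, MA, DL, LA, EU, DO, LH, AE, RM, WY, BI, YB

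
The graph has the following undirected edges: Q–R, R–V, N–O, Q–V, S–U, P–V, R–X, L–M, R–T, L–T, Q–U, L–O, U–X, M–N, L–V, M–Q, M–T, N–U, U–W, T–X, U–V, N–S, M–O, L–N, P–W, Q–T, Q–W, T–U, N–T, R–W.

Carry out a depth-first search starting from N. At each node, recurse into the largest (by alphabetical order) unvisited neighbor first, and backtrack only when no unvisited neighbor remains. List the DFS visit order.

Visit N
N → U
U → X
X → T
T → R
R → W
W → Q
Q → V
V → P
V → L
L → O
O → M
U → S

N U X T R W Q V P L O M S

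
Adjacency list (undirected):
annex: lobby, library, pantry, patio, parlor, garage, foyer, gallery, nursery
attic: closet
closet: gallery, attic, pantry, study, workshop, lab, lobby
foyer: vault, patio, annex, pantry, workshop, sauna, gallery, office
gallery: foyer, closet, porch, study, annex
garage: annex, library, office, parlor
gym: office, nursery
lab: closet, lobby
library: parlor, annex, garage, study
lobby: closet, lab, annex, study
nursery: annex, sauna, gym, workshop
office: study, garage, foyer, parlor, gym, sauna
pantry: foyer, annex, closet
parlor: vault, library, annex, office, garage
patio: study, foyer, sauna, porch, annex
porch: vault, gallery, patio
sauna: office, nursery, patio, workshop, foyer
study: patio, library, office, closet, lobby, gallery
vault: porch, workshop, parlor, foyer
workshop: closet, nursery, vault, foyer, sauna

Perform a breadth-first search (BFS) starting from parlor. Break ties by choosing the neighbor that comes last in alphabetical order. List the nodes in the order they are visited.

parlor vault office library garage annex workshop porch foyer study sauna gym patio pantry nursery lobby gallery closet lab attic

Visit parlor; enqueue vault, office, library, garage, annex → queue [vault, office, library, garage, annex]
Visit vault; enqueue workshop, porch, foyer → queue [office, library, garage, annex, workshop, porch, foyer]
Visit office; enqueue study, sauna, gym → queue [library, garage, annex, workshop, porch, foyer, study, sauna, gym]
Visit library → queue [garage, annex, workshop, porch, foyer, study, sauna, gym]
Visit garage → queue [annex, workshop, porch, foyer, study, sauna, gym]
Visit annex; enqueue patio, pantry, nursery, lobby, gallery → queue [workshop, porch, foyer, study, sauna, gym, patio, pantry, nursery, lobby, gallery]
Visit workshop; enqueue closet → queue [porch, foyer, study, sauna, gym, patio, pantry, nursery, lobby, gallery, closet]
Visit porch → queue [foyer, study, sauna, gym, patio, pantry, nursery, lobby, gallery, closet]
Visit foyer → queue [study, sauna, gym, patio, pantry, nursery, lobby, gallery, closet]
Visit study → queue [sauna, gym, patio, pantry, nursery, lobby, gallery, closet]
Visit sauna → queue [gym, patio, pantry, nursery, lobby, gallery, closet]
Visit gym → queue [patio, pantry, nursery, lobby, gallery, closet]
Visit patio → queue [pantry, nursery, lobby, gallery, closet]
Visit pantry → queue [nursery, lobby, gallery, closet]
Visit nursery → queue [lobby, gallery, closet]
Visit lobby; enqueue lab → queue [gallery, closet, lab]
Visit gallery → queue [closet, lab]
Visit closet; enqueue attic → queue [lab, attic]
Visit lab → queue [attic]
Visit attic → queue []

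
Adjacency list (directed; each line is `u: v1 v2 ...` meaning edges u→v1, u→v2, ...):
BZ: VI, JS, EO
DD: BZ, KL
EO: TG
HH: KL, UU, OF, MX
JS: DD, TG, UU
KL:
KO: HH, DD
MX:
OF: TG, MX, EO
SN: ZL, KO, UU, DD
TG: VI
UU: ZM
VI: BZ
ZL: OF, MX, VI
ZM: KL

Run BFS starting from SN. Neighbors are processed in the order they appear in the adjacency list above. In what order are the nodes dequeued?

SN ZL KO UU DD OF MX VI HH ZM BZ KL TG EO JS

Visit SN; enqueue ZL, KO, UU, DD → queue [ZL, KO, UU, DD]
Visit ZL; enqueue OF, MX, VI → queue [KO, UU, DD, OF, MX, VI]
Visit KO; enqueue HH → queue [UU, DD, OF, MX, VI, HH]
Visit UU; enqueue ZM → queue [DD, OF, MX, VI, HH, ZM]
Visit DD; enqueue BZ, KL → queue [OF, MX, VI, HH, ZM, BZ, KL]
Visit OF; enqueue TG, EO → queue [MX, VI, HH, ZM, BZ, KL, TG, EO]
Visit MX → queue [VI, HH, ZM, BZ, KL, TG, EO]
Visit VI → queue [HH, ZM, BZ, KL, TG, EO]
Visit HH → queue [ZM, BZ, KL, TG, EO]
Visit ZM → queue [BZ, KL, TG, EO]
Visit BZ; enqueue JS → queue [KL, TG, EO, JS]
Visit KL → queue [TG, EO, JS]
Visit TG → queue [EO, JS]
Visit EO → queue [JS]
Visit JS → queue []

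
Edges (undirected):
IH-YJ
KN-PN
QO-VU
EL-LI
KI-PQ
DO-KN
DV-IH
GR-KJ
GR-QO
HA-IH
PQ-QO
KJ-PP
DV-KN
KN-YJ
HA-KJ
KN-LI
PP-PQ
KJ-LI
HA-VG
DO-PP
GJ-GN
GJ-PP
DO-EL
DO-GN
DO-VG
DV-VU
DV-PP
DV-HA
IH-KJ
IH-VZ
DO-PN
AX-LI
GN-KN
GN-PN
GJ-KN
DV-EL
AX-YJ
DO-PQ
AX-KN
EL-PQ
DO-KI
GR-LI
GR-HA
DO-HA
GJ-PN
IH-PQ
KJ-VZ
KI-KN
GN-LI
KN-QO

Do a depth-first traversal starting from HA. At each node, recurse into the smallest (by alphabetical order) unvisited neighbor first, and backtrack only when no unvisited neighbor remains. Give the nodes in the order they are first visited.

HA, DO, EL, DV, IH, KJ, GR, LI, AX, KN, GJ, GN, PN, PP, PQ, KI, QO, VU, YJ, VZ, VG

Visit HA
HA → DO
DO → EL
EL → DV
DV → IH
IH → KJ
KJ → GR
GR → LI
LI → AX
AX → KN
KN → GJ
GJ → GN
GN → PN
GJ → PP
PP → PQ
PQ → KI
PQ → QO
QO → VU
KN → YJ
KJ → VZ
DO → VG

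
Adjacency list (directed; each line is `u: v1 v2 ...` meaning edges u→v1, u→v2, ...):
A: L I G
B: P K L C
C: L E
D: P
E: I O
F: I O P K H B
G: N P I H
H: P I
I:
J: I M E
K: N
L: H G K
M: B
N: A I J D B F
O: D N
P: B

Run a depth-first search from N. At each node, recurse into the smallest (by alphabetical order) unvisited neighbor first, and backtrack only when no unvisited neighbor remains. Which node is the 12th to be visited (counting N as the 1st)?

Visit N
N → A
A → G
G → H
H → I
H → P
P → B
B → C
C → E
E → O
O → D
C → L
L → K
N → F
N → J
J → M

Visit order: N, A, G, H, I, P, B, C, E, O, D, L, K, F, J, M

L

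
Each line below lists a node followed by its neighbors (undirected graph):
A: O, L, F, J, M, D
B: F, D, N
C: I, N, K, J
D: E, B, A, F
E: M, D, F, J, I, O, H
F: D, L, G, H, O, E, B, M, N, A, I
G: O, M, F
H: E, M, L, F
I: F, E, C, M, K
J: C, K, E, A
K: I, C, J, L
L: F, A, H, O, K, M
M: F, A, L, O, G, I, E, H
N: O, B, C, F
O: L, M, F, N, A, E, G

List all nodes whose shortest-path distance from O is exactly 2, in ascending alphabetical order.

Level 0: O
Level 1: A, E, F, G, L, M, N
Level 2: B, C, D, H, I, J, K

B, C, D, H, I, J, K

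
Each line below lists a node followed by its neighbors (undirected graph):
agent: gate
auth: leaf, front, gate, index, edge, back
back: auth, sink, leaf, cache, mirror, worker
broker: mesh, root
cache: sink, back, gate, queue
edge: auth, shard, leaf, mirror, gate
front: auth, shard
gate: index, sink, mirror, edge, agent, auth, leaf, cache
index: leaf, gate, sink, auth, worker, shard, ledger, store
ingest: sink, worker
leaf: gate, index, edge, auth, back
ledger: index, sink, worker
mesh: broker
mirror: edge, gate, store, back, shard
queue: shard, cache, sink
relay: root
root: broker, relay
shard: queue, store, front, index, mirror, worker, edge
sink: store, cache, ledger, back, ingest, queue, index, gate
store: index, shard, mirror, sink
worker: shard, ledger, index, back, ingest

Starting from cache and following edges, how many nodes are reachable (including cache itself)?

17

BFS from cache visits: cache, sink, back, gate, queue, store, ledger, ingest, index, auth, leaf, mirror, worker, edge, agent, shard, front
Reachable nodes: 17 of 21 total.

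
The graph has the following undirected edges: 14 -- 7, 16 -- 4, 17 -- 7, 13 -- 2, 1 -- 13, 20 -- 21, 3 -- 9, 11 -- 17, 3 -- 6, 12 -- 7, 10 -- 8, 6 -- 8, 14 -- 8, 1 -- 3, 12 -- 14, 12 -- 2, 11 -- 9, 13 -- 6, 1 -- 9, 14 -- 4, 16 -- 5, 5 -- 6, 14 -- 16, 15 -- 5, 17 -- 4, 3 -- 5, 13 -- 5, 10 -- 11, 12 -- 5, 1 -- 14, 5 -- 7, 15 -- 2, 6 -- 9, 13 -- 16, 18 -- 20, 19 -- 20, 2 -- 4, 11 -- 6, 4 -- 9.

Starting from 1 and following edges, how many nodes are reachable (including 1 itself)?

17

BFS from 1 visits: 1, 3, 9, 13, 14, 5, 6, 4, 11, 2, 16, 7, 8, 12, 15, 17, 10
Reachable nodes: 17 of 21 total.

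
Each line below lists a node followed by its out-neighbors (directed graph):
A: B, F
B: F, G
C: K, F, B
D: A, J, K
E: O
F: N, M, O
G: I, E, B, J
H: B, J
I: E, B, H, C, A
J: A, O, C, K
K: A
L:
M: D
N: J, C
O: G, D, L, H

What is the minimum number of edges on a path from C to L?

3

Level 0: C
Level 1: B, F, K
Level 2: A, G, M, N, O
Level 3: D, E, H, I, J, L
L first appears at level 3.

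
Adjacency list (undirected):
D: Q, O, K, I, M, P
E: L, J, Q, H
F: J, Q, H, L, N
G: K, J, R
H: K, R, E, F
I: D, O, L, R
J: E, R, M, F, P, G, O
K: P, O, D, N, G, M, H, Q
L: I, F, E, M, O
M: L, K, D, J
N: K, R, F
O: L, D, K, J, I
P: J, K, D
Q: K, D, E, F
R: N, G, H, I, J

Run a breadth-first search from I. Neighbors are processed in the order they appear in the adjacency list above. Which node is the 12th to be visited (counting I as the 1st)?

Visit I; enqueue D, O, L, R → queue [D, O, L, R]
Visit D; enqueue Q, K, M, P → queue [O, L, R, Q, K, M, P]
Visit O; enqueue J → queue [L, R, Q, K, M, P, J]
Visit L; enqueue F, E → queue [R, Q, K, M, P, J, F, E]
Visit R; enqueue N, G, H → queue [Q, K, M, P, J, F, E, N, G, H]
Visit Q → queue [K, M, P, J, F, E, N, G, H]
Visit K → queue [M, P, J, F, E, N, G, H]
Visit M → queue [P, J, F, E, N, G, H]
Visit P → queue [J, F, E, N, G, H]
Visit J → queue [F, E, N, G, H]
Visit F → queue [E, N, G, H]
Visit E → queue [N, G, H]
Visit N → queue [G, H]
Visit G → queue [H]
Visit H → queue []

Visit order: I, D, O, L, R, Q, K, M, P, J, F, E, N, G, H

E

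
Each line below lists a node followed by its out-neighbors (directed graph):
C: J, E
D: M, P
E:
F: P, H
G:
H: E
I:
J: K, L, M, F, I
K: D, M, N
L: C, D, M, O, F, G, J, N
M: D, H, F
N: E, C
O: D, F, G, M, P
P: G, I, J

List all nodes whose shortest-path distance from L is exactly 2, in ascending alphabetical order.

Level 0: L
Level 1: C, D, F, G, J, M, N, O
Level 2: E, H, I, K, P

E, H, I, K, P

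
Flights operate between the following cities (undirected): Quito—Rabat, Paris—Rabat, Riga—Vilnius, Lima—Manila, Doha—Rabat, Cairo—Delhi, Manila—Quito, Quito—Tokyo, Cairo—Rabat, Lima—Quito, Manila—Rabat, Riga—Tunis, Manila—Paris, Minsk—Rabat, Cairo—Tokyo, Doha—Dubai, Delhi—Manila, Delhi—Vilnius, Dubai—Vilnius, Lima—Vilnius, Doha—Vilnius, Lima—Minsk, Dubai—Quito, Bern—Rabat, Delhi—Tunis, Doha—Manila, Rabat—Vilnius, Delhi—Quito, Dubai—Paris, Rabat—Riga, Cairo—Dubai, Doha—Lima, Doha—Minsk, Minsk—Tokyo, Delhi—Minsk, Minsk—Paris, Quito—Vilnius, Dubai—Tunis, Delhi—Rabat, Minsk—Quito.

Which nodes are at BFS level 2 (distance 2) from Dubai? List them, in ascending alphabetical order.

Delhi, Lima, Manila, Minsk, Rabat, Riga, Tokyo

Level 0: Dubai
Level 1: Cairo, Doha, Paris, Quito, Tunis, Vilnius
Level 2: Delhi, Lima, Manila, Minsk, Rabat, Riga, Tokyo
Level 3: Bern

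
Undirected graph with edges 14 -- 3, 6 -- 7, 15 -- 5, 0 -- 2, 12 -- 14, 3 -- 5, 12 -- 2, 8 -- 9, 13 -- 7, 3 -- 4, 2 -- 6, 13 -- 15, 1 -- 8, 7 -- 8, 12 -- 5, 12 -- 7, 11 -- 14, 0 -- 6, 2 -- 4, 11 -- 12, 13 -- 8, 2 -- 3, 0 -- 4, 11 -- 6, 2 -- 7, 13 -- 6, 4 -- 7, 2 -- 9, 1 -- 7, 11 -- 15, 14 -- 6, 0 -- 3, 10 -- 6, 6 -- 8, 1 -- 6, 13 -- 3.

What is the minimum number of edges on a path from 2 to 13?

2

Level 0: 2
Level 1: 0, 3, 4, 6, 7, 9, 12
Level 2: 1, 5, 8, 10, 11, 13, 14
Level 3: 15
13 first appears at level 2.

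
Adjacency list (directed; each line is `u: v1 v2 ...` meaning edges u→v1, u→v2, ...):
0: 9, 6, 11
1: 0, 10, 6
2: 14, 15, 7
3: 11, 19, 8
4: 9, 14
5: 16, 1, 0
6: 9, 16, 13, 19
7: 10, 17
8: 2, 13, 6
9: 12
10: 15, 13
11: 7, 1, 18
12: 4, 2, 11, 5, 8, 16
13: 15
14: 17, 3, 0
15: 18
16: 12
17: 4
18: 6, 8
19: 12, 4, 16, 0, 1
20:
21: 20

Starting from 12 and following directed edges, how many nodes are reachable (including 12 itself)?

20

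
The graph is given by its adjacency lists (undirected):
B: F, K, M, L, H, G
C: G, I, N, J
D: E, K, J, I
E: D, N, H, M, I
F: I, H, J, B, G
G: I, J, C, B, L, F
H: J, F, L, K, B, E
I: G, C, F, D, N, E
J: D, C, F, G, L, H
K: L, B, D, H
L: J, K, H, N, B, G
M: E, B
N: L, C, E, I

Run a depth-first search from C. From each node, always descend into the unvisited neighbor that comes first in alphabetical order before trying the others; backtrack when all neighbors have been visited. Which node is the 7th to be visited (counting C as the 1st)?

D

Visit C
C → G
G → B
B → F
F → H
H → E
E → D
D → I
I → N
N → L
L → J
L → K
E → M

Visit order: C, G, B, F, H, E, D, I, N, L, J, K, M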